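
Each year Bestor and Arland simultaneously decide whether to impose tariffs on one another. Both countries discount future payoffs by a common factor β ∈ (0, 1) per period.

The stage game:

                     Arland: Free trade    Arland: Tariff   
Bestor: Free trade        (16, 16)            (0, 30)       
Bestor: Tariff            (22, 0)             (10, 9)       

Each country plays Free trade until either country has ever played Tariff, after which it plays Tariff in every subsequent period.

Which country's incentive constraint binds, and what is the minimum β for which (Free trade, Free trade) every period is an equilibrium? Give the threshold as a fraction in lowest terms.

Bestor's threshold: (22−16)/(22−10) = 1/2.
Arland's threshold: (30−16)/(30−9) = 2/3.
1/2 < 2/3, so Arland binds and β* = 2/3.

Arland; β ≥ 2/3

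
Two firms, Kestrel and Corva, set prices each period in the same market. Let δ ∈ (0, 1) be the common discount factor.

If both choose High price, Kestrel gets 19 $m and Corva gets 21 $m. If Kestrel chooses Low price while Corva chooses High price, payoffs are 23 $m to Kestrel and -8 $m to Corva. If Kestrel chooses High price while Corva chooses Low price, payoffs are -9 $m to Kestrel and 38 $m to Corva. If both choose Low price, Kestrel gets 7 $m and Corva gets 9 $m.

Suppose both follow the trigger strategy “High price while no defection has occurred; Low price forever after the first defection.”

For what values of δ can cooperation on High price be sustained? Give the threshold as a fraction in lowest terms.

17/29

Kestrel's threshold: (23−19)/(23−7) = 1/4.
Corva's threshold: (38−21)/(38−9) = 17/29.
1/4 < 17/29, so Corva binds and δ* = 17/29.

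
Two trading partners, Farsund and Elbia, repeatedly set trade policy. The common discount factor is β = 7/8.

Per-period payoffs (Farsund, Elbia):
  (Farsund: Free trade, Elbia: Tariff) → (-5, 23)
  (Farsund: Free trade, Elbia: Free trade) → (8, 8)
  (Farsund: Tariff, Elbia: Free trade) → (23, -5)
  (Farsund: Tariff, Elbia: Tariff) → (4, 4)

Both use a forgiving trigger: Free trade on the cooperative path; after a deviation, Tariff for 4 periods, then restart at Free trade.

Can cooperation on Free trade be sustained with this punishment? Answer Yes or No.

A one-shot deviation gives 23 now, then 4 for 4 periods, then back to 8.
Gain from deviating: (23−8) today; loss: (8−4) in each of the next 4 periods.
No-deviation condition: (8−4)(β+…+β^4) ≥ 23−8, i.e. β+…+β^4 ≥ 15/4.
At β = 7/8: β+…+β^4 = 2.8967 < 3.7500.
So cooperation is not sustainable.

No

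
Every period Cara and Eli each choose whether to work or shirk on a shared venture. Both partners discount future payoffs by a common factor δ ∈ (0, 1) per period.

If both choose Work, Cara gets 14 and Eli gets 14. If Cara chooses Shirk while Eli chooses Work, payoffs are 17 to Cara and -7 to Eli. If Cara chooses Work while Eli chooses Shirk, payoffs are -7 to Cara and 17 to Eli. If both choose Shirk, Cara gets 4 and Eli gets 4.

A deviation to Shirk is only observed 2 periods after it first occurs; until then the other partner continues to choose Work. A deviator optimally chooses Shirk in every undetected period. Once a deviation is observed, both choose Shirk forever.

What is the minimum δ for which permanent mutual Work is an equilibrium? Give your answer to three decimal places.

0.480

A deviator earns 17 for 2 periods, then 4 forever; cooperating earns 14 forever. Multiplying the IC by (1−δ):
14 ≥ 17(1−δ^2) + 4δ^2, so 13·δ^2 ≥ 3 and δ^2 ≥ 3/13.
δ ≥ (3/13)^(1/2) ≈ 0.480.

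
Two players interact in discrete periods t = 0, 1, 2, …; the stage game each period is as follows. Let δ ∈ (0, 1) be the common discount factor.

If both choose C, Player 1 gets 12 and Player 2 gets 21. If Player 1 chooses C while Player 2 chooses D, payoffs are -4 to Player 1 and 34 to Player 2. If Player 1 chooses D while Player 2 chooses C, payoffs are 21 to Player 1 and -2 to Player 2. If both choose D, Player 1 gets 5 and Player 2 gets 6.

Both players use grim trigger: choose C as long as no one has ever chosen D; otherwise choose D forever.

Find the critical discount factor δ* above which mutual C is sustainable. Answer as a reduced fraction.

9/16

Player 1: cooperation gives 12 each period; deviation gives 21 once then 5 forever.
  12/(1−δ) ≥ 21 + 5δ/(1−δ) ⇒ δ ≥ 9/16.
Player 2: cooperation gives 21 each period; deviation gives 34 once then 6 forever.
  δ ≥ 13/28.
Both must hold, so the binding constraint is Player 1's: δ ≥ 9/16.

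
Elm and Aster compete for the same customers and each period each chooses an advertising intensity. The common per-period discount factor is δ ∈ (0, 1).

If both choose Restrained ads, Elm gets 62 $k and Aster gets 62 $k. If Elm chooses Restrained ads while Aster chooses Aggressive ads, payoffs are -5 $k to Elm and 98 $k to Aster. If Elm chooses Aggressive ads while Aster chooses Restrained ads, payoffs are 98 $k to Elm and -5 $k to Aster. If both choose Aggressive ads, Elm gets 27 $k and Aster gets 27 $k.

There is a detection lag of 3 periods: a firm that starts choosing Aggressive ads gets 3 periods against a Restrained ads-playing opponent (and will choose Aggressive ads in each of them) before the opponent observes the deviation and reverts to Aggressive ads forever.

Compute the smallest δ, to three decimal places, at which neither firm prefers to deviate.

0.797

Deviating for the 3 undetected periods gains 98−62 = 36 per period over cooperation, then loses 62−27 = 35 per period forever once punishment starts.
Gain: 36(1 + δ + … + δ^2); loss: 35·δ^3/(1−δ).
No profitable deviation ⇔ 36(1−δ^3) ≤ 35·δ^3, i.e. δ^3 ≥ 36/(36+35) = 36/71.
Hence δ ≥ (36/71)^(1/3) ≈ 0.797.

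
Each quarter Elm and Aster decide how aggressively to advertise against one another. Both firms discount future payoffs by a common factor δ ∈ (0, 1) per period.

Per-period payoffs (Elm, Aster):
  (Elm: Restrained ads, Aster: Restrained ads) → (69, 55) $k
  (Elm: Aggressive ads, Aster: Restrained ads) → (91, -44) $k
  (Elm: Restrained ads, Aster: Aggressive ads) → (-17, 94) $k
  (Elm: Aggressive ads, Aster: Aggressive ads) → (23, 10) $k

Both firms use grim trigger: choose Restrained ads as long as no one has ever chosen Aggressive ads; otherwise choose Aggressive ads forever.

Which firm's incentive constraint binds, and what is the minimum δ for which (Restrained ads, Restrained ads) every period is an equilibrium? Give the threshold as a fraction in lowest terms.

For Elm: deviation gain 91−69 = 22, per-period punishment loss 69−23 = 46. IC gives δ ≥ 22/68 = 11/34.
For Aster: gain 39, loss 45 per period, so δ ≥ 39/84 = 13/28.
The tighter constraint is Aster's, so cooperation needs δ ≥ 13/28.

Aster; δ ≥ 13/28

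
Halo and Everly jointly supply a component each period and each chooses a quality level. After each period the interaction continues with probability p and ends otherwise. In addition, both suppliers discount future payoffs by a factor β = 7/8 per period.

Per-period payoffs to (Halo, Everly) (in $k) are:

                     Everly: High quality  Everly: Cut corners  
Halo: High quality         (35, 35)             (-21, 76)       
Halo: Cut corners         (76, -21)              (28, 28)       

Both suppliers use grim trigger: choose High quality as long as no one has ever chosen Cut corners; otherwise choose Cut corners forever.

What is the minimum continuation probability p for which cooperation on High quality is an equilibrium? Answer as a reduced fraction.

With continuation probability p and discount β, the effective per-period discount factor is βp.
Grim-trigger IC: βp ≥ (76−35)/(76−28) = 41/48.
So p ≥ (41/48)/(7/8) = 41/42.

41/42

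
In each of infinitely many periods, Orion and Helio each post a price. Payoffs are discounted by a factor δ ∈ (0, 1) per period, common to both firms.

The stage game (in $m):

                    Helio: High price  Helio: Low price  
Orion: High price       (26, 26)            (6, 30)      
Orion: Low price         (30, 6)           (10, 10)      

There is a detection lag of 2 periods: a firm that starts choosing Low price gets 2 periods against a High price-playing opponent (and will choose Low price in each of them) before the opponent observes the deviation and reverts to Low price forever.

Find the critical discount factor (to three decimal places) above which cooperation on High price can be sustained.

A deviator earns 30 for 2 periods, then 10 forever; cooperating earns 26 forever. Multiplying the IC by (1−δ):
26 ≥ 30(1−δ^2) + 10δ^2, so 20·δ^2 ≥ 4 and δ^2 ≥ 1/5.
δ ≥ (1/5)^(1/2) ≈ 0.447.

0.447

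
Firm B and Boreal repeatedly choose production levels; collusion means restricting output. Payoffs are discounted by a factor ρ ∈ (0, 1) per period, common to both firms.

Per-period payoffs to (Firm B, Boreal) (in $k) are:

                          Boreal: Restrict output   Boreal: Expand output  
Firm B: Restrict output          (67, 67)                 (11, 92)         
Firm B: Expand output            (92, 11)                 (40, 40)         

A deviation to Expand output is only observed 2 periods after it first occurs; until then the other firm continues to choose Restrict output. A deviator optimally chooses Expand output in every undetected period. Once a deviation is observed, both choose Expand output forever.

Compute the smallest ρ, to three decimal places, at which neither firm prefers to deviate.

0.693

A deviator earns 92 for 2 periods, then 40 forever; cooperating earns 67 forever. Multiplying the IC by (1−ρ):
67 ≥ 92(1−ρ^2) + 40ρ^2, so 52·ρ^2 ≥ 25 and ρ^2 ≥ 25/52.
ρ ≥ (25/52)^(1/2) ≈ 0.693.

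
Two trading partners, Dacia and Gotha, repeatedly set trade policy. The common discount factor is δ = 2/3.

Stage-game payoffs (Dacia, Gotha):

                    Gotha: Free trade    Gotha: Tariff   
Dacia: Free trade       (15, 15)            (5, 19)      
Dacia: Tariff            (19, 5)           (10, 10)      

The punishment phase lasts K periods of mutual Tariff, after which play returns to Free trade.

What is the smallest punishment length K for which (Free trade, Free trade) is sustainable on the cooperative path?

2

IC: δ(1−δ^K)/(1−δ) ≥ (19−15)/(15−10) = 4/5.
With δ = 2/3: need 1 − δ^K ≥ 4/5·(1−2/3)/(2/3), i.e. δ^K ≤ 0.6000.
Since (2/3)^1 = 0.6667 and (2/3)^2 = 0.4444, the smallest such K is 2.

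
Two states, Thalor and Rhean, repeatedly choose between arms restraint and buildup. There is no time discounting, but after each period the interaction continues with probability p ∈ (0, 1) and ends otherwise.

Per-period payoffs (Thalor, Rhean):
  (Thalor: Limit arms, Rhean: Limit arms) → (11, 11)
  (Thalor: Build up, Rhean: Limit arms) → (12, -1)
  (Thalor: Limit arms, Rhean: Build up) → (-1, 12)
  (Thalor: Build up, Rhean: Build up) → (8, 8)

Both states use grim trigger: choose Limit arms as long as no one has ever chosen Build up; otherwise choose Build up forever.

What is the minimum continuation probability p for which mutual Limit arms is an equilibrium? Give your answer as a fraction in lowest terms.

1/4

Expected cooperation value is 11 + p·11 + p²·11 + … = 11/(1−p); deviation gives 12 + p·8/(1−p).
11 ≥ 12(1−p) + 8p ⇒ 4p ≥ 1 ⇒ p ≥ 1/4.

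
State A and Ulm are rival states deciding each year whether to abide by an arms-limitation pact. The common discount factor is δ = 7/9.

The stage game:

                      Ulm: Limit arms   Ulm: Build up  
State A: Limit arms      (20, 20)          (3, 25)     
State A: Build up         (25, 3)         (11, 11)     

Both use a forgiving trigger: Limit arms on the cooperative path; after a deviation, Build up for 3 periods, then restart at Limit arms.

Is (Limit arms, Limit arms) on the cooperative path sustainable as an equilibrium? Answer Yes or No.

Yes

Comparing payoff streams over the 4 periods until play realigns: cooperate → 20(1+δ+…+δ^3); deviate → 25 + 11(δ+…+δ^3).
Cooperation is sustained iff (20−11)(δ+…+δ^3) ≥ 25−20.
δ+…+δ^3 = 7/9·(1−(7/9)^3)/(1−7/9) = 1.8532, and (25−20)/(20−11) = 0.5556.
1.8532 ≥ 0.5556, so cooperation is sustainable.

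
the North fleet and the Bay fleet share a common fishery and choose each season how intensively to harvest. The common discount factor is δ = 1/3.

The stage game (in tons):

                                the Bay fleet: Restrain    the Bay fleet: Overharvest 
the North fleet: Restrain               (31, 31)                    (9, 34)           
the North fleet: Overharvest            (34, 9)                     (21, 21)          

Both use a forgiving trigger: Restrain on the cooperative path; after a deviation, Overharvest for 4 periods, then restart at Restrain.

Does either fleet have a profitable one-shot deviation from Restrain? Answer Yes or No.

No

Comparing payoff streams over the 5 periods until play realigns: cooperate → 31(1+δ+…+δ^4); deviate → 34 + 21(δ+…+δ^4).
Cooperation is sustained iff (31−21)(δ+…+δ^4) ≥ 34−31.
δ+…+δ^4 = 1/3·(1−(1/3)^4)/(1−1/3) = 0.4938, and (34−31)/(31−21) = 0.3000.
0.4938 ≥ 0.3000, so cooperation is sustainable.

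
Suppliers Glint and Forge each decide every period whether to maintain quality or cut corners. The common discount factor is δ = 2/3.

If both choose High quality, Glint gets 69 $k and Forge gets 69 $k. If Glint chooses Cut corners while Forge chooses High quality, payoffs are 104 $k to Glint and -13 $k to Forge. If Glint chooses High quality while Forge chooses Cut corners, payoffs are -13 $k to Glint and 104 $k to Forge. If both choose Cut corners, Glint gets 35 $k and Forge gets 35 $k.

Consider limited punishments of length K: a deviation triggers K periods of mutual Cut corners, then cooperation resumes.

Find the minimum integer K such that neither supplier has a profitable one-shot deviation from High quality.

2

IC: δ(1−δ^K)/(1−δ) ≥ (104−69)/(69−35) = 35/34.
With δ = 2/3: need 1 − δ^K ≥ 35/34·(1−2/3)/(2/3), i.e. δ^K ≤ 0.4853.
Since (2/3)^1 = 0.6667 and (2/3)^2 = 0.4444, the smallest such K is 2.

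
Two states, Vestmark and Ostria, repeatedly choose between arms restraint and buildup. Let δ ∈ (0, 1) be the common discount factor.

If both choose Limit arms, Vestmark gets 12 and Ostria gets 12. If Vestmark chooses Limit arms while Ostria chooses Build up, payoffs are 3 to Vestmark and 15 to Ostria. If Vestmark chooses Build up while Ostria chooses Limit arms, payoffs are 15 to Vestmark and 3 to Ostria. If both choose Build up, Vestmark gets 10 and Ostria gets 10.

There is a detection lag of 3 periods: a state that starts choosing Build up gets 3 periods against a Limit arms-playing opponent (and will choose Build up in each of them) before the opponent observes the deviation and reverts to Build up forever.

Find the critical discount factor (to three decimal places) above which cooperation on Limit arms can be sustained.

0.843

Deviating for the 3 undetected periods gains 15−12 = 3 per period over cooperation, then loses 12−10 = 2 per period forever once punishment starts.
Gain: 3(1 + δ + … + δ^2); loss: 2·δ^3/(1−δ).
No profitable deviation ⇔ 3(1−δ^3) ≤ 2·δ^3, i.e. δ^3 ≥ 3/(3+2) = 3/5.
Hence δ ≥ (3/5)^(1/3) ≈ 0.843.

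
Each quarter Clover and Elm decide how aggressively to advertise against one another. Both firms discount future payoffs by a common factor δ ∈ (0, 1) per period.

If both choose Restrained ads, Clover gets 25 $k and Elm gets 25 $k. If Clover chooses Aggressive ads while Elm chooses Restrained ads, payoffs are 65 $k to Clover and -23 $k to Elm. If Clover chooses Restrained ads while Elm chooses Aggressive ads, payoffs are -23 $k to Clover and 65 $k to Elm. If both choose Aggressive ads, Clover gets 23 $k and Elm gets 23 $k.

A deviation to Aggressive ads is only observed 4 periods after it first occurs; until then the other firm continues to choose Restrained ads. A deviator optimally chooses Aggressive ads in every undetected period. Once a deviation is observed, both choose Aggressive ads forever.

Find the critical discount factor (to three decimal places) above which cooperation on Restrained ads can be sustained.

The best deviation is to choose Aggressive ads for all 4 undetected periods, earning 65 each, then 23 forever once detected.
Deviation value: 65(1−δ^4)/(1−δ) + 23δ^4/(1−δ); cooperation value: 25/(1−δ).
IC: 25 ≥ 65(1−δ^4) + 23δ^4 = 65 − 42δ^4.
So δ^4 ≥ 40/42 = 20/21, giving δ ≥ (20/21)^(1/4) ≈ 0.988.

0.988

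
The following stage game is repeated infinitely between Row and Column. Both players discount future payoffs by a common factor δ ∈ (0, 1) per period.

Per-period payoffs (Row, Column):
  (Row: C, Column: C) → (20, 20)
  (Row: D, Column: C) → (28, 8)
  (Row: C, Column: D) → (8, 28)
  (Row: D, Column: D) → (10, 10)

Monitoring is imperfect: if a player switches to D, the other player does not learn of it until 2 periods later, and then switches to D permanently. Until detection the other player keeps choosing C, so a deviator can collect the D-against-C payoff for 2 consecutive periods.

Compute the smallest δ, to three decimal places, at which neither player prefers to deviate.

0.667

Deviating for the 2 undetected periods gains 28−20 = 8 per period over cooperation, then loses 20−10 = 10 per period forever once punishment starts.
Gain: 8(1 + δ + … + δ^1); loss: 10·δ^2/(1−δ).
No profitable deviation ⇔ 8(1−δ^2) ≤ 10·δ^2, i.e. δ^2 ≥ 8/(8+10) = 4/9.
Hence δ ≥ (4/9)^(1/2) ≈ 0.667.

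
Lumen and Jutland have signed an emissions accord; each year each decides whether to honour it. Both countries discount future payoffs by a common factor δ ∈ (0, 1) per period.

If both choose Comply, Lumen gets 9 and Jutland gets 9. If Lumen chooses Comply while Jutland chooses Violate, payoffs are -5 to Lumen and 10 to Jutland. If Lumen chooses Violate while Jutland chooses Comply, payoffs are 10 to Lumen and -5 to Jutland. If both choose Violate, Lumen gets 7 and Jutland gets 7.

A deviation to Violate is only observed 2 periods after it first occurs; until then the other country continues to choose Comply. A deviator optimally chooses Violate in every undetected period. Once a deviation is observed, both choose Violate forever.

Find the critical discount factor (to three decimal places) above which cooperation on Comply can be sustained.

A deviator earns 10 for 2 periods, then 7 forever; cooperating earns 9 forever. Multiplying the IC by (1−δ):
9 ≥ 10(1−δ^2) + 7δ^2, so 3·δ^2 ≥ 1 and δ^2 ≥ 1/3.
δ ≥ (1/3)^(1/2) ≈ 0.577.

0.577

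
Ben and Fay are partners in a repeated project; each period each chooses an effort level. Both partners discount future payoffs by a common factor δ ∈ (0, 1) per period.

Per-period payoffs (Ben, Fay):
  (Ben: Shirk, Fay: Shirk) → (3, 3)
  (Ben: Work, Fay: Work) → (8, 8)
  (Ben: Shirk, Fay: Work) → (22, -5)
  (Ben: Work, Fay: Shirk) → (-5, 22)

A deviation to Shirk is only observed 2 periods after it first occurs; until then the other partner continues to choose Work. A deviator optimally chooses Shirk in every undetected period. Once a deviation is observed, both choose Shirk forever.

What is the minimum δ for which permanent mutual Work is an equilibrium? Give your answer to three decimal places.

0.858

A deviator earns 22 for 2 periods, then 3 forever; cooperating earns 8 forever. Multiplying the IC by (1−δ):
8 ≥ 22(1−δ^2) + 3δ^2, so 19·δ^2 ≥ 14 and δ^2 ≥ 14/19.
δ ≥ (14/19)^(1/2) ≈ 0.858.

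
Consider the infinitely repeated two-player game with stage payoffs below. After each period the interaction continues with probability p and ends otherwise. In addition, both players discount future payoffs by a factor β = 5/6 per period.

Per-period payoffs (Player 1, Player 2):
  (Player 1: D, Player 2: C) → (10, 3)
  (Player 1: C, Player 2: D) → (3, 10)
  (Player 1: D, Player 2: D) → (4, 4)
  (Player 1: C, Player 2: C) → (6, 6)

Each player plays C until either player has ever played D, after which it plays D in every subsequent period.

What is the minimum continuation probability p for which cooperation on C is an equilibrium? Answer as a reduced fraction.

4/5

With continuation probability p and discount β, the effective per-period discount factor is βp.
Grim-trigger IC: βp ≥ (10−6)/(10−4) = 2/3.
So p ≥ (2/3)/(5/6) = 4/5.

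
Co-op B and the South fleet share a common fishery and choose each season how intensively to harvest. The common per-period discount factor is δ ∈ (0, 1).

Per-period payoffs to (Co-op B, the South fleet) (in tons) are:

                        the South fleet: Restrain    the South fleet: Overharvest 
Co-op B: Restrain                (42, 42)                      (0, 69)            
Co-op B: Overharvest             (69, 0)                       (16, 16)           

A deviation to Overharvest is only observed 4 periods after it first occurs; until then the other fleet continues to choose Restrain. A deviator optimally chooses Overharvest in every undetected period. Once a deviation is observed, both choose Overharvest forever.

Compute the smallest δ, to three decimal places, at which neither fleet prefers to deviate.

Deviating for the 4 undetected periods gains 69−42 = 27 per period over cooperation, then loses 42−16 = 26 per period forever once punishment starts.
Gain: 27(1 + δ + … + δ^3); loss: 26·δ^4/(1−δ).
No profitable deviation ⇔ 27(1−δ^4) ≤ 26·δ^4, i.e. δ^4 ≥ 27/(27+26) = 27/53.
Hence δ ≥ (27/53)^(1/4) ≈ 0.845.

0.845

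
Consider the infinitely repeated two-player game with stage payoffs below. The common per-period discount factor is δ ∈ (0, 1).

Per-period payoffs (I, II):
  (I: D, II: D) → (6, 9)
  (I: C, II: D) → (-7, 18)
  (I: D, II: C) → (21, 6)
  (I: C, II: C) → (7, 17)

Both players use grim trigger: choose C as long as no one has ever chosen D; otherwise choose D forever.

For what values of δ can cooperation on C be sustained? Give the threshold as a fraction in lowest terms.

14/15

I's threshold: (21−7)/(21−6) = 14/15.
II's threshold: (18−17)/(18−9) = 1/9.
14/15 > 1/9, so I binds and δ* = 14/15.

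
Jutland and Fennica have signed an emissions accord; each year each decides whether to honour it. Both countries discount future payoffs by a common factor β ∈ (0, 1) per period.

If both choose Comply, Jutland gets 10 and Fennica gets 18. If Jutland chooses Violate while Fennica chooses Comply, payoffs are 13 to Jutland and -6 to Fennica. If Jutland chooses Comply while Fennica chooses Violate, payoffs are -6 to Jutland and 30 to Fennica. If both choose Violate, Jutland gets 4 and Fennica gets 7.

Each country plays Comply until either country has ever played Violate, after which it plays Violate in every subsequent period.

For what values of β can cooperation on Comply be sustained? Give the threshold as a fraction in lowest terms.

Jutland: cooperation gives 10 each period; deviation gives 13 once then 4 forever.
  10/(1−β) ≥ 13 + 4β/(1−β) ⇒ β ≥ 3/9 = 1/3.
Fennica: cooperation gives 18 each period; deviation gives 30 once then 7 forever.
  β ≥ 12/23.
Both must hold, so the binding constraint is Fennica's: β ≥ 12/23.

12/23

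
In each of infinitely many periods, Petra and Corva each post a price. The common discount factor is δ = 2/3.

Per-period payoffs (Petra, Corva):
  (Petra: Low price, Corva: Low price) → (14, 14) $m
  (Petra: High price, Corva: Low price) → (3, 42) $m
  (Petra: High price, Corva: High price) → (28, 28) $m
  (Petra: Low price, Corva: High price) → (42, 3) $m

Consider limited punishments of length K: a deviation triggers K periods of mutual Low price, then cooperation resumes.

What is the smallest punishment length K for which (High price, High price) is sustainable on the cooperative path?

2

No profitable deviation requires (28−14)(δ+…+δ^K) ≥ 42−28, i.e. δ+…+δ^K ≥ 1 ≈ 1.0000.
With δ = 2/3, the partial sums are K=1: 0.6667, K=2: 1.1111.
K = 2 is the first length at which the sum reaches 1.0000.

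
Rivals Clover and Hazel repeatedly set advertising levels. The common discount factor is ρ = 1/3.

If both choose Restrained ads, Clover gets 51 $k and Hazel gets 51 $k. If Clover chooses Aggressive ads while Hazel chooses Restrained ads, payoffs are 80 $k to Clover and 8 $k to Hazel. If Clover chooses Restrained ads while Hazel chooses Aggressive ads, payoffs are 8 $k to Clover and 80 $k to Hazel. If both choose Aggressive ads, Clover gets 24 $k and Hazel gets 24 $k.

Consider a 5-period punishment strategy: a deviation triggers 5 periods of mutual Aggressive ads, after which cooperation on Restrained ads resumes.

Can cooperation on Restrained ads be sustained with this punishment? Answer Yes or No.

No

Comparing payoff streams over the 6 periods until play realigns: cooperate → 51(1+ρ+…+ρ^5); deviate → 80 + 24(ρ+…+ρ^5).
Cooperation is sustained iff (51−24)(ρ+…+ρ^5) ≥ 80−51.
ρ+…+ρ^5 = 1/3·(1−(1/3)^5)/(1−1/3) = 0.4979, and (80−51)/(51−24) = 1.0741.
0.4979 < 1.0741, so cooperation is not sustainable.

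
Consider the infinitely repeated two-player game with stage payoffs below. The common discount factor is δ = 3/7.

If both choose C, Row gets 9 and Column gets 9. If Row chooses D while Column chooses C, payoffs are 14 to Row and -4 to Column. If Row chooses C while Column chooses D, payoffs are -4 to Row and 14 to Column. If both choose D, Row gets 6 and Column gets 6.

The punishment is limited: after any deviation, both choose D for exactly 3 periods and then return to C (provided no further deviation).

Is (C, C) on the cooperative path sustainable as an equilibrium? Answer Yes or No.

No

IC: δ+…+δ^3 ≥ (14−9)/(9−6) = 5/3.
At δ = 3/7: partial sum = 0.6910 < 1.6667. Cooperation not sustainable.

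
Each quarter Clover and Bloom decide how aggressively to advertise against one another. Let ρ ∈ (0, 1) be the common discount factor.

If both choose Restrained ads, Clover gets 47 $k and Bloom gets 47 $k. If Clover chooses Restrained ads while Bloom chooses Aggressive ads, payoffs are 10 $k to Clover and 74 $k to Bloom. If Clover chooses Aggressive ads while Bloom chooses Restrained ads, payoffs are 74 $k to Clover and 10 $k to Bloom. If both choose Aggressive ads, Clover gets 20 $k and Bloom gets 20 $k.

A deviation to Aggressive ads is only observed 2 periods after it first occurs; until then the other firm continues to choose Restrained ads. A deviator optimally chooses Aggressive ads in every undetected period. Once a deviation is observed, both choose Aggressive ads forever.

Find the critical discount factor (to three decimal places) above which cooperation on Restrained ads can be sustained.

The best deviation is to choose Aggressive ads for all 2 undetected periods, earning 74 each, then 20 forever once detected.
Deviation value: 74(1−ρ^2)/(1−ρ) + 20ρ^2/(1−ρ); cooperation value: 47/(1−ρ).
IC: 47 ≥ 74(1−ρ^2) + 20ρ^2 = 74 − 54ρ^2.
So ρ^2 ≥ 27/54 = 1/2, giving ρ ≥ (1/2)^(1/2) ≈ 0.707.

0.707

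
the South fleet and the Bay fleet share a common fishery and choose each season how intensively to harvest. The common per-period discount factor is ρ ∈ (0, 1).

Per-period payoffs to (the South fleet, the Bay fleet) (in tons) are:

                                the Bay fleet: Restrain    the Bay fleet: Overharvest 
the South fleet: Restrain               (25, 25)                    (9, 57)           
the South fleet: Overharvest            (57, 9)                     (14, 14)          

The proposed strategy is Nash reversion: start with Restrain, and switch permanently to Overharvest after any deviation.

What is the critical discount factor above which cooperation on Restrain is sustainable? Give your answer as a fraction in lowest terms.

32/43

One-period gain from deviating is 57 − 25 = 32. The loss is 25 − 14 = 11 in every subsequent period, with present value 11·ρ/(1−ρ).
Deviation is unprofitable when 11·ρ/(1−ρ) ≥ 32, i.e. ρ/(1−ρ) ≥ 32/11.
Equivalently ρ ≥ 32/(32+11) = 32/43.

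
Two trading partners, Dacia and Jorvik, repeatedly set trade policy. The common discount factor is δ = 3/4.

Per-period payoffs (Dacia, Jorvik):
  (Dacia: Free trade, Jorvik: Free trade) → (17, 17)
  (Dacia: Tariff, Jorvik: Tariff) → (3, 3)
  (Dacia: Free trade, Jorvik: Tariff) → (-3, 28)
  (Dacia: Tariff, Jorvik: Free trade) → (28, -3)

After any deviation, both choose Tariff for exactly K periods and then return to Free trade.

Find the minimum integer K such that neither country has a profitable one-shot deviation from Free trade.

2

Need Σ_{k=1}^{K} δ^k ≥ (28−17)/(17−3) = 0.7857 at δ = 3/4.
At K = 1 the sum is 0.7500 < 0.7857; at K = 2 it is 1.3125 ≥ 0.7857.
So the minimum punishment length is K = 2.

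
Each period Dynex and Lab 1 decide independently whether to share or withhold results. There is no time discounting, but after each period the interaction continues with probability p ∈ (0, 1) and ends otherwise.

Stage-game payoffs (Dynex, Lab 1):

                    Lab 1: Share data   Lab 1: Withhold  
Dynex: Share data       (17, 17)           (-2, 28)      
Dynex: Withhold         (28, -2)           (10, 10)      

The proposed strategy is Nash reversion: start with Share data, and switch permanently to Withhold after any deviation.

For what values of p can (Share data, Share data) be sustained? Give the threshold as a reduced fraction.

11/18

Expected cooperation value is 17 + p·17 + p²·17 + … = 17/(1−p); deviation gives 28 + p·10/(1−p).
17 ≥ 28(1−p) + 10p ⇒ 18p ≥ 11 ⇒ p ≥ 11/18.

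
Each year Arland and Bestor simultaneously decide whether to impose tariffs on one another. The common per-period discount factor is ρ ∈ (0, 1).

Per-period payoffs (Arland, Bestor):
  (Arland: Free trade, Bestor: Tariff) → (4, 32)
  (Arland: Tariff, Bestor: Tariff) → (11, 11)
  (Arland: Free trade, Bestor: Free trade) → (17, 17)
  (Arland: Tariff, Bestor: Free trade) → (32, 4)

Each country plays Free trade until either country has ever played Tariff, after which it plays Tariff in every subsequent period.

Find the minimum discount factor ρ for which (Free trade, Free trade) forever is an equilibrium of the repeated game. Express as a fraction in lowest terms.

One-period gain from deviating is 32 − 17 = 15. The loss is 17 − 11 = 6 in every subsequent period, with present value 6·ρ/(1−ρ).
Deviation is unprofitable when 6·ρ/(1−ρ) ≥ 15, i.e. ρ/(1−ρ) ≥ 5/2.
Equivalently ρ ≥ 15/(15+6) = 5/7.

5/7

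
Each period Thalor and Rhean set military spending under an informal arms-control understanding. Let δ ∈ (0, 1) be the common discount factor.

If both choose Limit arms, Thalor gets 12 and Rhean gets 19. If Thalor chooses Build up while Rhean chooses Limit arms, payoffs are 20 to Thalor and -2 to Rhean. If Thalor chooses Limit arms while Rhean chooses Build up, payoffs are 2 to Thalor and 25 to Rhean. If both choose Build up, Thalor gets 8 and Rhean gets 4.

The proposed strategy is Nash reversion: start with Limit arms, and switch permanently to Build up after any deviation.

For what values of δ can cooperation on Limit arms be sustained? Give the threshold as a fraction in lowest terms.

For Thalor: deviation gain 20−12 = 8, per-period punishment loss 12−8 = 4. IC gives δ ≥ 8/12 = 2/3.
For Rhean: gain 6, loss 15 per period, so δ ≥ 6/21 = 2/7.
The tighter constraint is Thalor's, so cooperation needs δ ≥ 2/3.

2/3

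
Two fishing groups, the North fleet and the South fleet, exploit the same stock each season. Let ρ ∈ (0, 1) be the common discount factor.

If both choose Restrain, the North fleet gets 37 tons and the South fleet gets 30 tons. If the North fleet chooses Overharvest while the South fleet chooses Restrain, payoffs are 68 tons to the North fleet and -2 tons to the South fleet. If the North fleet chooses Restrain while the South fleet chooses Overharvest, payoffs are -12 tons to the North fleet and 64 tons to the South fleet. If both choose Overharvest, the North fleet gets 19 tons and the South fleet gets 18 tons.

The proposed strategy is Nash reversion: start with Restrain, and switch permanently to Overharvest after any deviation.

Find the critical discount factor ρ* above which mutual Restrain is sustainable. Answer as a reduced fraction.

the North fleet: cooperation gives 37 each period; deviation gives 68 once then 19 forever.
  37/(1−ρ) ≥ 68 + 19ρ/(1−ρ) ⇒ ρ ≥ 31/49.
the South fleet: cooperation gives 30 each period; deviation gives 64 once then 18 forever.
  ρ ≥ 34/46 = 17/23.
Both must hold, so the binding constraint is the South fleet's: ρ ≥ 17/23.

17/23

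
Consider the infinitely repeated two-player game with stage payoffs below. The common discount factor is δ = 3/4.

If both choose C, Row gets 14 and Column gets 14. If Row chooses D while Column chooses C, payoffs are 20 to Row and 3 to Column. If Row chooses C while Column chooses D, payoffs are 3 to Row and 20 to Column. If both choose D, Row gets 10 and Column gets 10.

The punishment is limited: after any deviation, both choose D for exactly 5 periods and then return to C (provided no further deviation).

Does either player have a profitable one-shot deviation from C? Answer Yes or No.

No

Comparing payoff streams over the 6 periods until play realigns: cooperate → 14(1+δ+…+δ^5); deviate → 20 + 10(δ+…+δ^5).
Cooperation is sustained iff (14−10)(δ+…+δ^5) ≥ 20−14.
δ+…+δ^5 = 3/4·(1−(3/4)^5)/(1−3/4) = 2.2881, and (20−14)/(14−10) = 1.5000.
2.2881 ≥ 1.5000, so cooperation is sustainable.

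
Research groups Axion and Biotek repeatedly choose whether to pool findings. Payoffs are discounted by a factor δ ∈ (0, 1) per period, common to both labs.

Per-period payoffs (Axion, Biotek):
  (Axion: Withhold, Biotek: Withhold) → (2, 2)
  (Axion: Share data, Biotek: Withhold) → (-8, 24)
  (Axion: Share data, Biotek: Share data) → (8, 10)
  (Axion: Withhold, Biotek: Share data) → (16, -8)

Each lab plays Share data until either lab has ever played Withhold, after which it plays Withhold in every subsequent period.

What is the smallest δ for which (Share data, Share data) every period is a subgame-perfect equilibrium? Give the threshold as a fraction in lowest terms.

7/11

Axion's threshold: (16−8)/(16−2) = 4/7.
Biotek's threshold: (24−10)/(24−2) = 7/11.
4/7 < 7/11, so Biotek binds and δ* = 7/11.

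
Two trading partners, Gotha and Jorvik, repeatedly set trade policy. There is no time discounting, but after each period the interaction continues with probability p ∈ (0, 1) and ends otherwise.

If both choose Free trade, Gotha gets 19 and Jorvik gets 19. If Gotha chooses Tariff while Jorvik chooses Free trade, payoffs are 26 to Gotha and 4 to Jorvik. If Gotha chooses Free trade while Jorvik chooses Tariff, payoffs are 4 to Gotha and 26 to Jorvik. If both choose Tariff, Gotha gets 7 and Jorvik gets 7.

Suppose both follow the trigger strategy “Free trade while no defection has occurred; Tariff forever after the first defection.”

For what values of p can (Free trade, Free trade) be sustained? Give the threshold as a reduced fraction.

7/19

With no time discounting, the continuation probability p plays the role of the discount factor.
Grim-trigger IC: 19/(1−p) ≥ 26 + 7p/(1−p) ⇒ p ≥ (26−19)/(26−7) = 7/19.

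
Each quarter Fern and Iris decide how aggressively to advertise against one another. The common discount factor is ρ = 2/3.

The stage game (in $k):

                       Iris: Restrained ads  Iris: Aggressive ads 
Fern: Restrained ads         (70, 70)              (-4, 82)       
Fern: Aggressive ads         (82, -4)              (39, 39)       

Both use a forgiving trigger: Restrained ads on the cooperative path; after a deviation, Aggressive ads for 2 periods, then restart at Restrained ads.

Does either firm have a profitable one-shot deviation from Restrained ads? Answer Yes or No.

No

Comparing payoff streams over the 3 periods until play realigns: cooperate → 70(1+ρ+…+ρ^2); deviate → 82 + 39(ρ+…+ρ^2).
Cooperation is sustained iff (70−39)(ρ+…+ρ^2) ≥ 82−70.
ρ+…+ρ^2 = 2/3·(1−(2/3)^2)/(1−2/3) = 1.1111, and (82−70)/(70−39) = 0.3871.
1.1111 ≥ 0.3871, so cooperation is sustainable.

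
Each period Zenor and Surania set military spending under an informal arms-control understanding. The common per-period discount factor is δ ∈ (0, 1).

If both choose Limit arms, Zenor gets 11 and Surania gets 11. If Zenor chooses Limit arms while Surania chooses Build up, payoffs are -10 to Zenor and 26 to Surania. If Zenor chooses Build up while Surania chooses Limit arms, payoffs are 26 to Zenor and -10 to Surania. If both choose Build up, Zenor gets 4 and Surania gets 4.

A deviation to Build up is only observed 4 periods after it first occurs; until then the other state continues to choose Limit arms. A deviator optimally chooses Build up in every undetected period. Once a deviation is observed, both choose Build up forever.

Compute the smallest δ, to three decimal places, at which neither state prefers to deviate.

0.909

The best deviation is to choose Build up for all 4 undetected periods, earning 26 each, then 4 forever once detected.
Deviation value: 26(1−δ^4)/(1−δ) + 4δ^4/(1−δ); cooperation value: 11/(1−δ).
IC: 11 ≥ 26(1−δ^4) + 4δ^4 = 26 − 22δ^4.
So δ^4 ≥ 15/22, giving δ ≥ (15/22)^(1/4) ≈ 0.909.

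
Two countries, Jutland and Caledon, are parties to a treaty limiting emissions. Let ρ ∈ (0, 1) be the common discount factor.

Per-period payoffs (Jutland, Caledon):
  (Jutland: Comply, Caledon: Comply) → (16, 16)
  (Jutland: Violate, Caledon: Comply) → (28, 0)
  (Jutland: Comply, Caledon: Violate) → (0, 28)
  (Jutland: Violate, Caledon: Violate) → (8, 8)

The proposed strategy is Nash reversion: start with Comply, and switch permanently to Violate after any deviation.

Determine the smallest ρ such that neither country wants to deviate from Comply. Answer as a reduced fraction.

3/5

One-period gain from deviating is 28 − 16 = 12. The loss is 16 − 8 = 8 in every subsequent period, with present value 8·ρ/(1−ρ).
Deviation is unprofitable when 8·ρ/(1−ρ) ≥ 12, i.e. ρ/(1−ρ) ≥ 3/2.
Equivalently ρ ≥ 12/(12+8) = 3/5.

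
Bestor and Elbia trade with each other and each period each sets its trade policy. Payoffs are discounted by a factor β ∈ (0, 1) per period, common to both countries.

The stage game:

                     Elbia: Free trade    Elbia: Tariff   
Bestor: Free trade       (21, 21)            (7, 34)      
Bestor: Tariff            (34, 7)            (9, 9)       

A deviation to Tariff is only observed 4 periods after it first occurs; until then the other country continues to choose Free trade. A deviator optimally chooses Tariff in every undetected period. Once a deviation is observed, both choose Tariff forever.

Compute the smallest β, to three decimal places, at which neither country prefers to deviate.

0.849

Deviating for the 4 undetected periods gains 34−21 = 13 per period over cooperation, then loses 21−9 = 12 per period forever once punishment starts.
Gain: 13(1 + β + … + β^3); loss: 12·β^4/(1−β).
No profitable deviation ⇔ 13(1−β^4) ≤ 12·β^4, i.e. β^4 ≥ 13/(13+12) = 13/25.
Hence β ≥ (13/25)^(1/4) ≈ 0.849.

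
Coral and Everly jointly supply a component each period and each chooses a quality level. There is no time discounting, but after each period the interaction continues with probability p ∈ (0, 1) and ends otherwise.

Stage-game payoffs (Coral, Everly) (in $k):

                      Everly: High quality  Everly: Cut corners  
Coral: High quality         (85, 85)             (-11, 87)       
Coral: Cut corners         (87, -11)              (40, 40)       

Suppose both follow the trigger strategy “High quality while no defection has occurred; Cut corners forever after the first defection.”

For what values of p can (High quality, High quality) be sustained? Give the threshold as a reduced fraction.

2/47

With no time discounting, the continuation probability p plays the role of the discount factor.
Grim-trigger IC: 85/(1−p) ≥ 87 + 40p/(1−p) ⇒ p ≥ (87−85)/(87−40) = 2/47.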